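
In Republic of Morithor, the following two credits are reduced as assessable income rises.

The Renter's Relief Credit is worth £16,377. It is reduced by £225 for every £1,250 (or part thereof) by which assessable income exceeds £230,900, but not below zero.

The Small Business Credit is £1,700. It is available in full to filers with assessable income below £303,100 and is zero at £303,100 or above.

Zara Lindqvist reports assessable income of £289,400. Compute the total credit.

Renter's Relief Credit: income exceeds £230,900 by £58,500, which is 47 full-or-partial £1,250 increments; reduction = 47 × £225 = £10,575, leaving £5,802.
Small Business Credit: £289,400 is below the £303,100 cutoff, so the full £1,700 applies.
Total: £5,802 + £1,700 = £7,502.

£7,502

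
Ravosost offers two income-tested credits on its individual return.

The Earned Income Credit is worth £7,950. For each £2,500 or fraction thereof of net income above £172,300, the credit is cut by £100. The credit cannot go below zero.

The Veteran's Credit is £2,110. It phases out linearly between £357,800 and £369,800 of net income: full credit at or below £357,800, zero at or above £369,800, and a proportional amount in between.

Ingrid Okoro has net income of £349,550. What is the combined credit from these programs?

Earned Income Credit: income exceeds £172,300 by £177,250, which is 71 full-or-partial £2,500 increments; reduction = 71 × £100 = £7,100, leaving £850.
Veteran's Credit: £349,550 is at or below the £357,800 threshold, so the full £2,110 applies.
Total: £850 + £2,110 = £2,960.

£2,960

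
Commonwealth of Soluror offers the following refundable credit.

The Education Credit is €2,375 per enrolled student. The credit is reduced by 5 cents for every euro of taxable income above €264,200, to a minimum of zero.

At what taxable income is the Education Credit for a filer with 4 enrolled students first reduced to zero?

Full credit = 4 × €2,375 = €9,500.
The credit falls by 5% of each euro above €264,200, so it reaches zero when the excess is €9,500 / 5% = €190,000: income = €264,200 + €190,000 = €454,200.

€454,200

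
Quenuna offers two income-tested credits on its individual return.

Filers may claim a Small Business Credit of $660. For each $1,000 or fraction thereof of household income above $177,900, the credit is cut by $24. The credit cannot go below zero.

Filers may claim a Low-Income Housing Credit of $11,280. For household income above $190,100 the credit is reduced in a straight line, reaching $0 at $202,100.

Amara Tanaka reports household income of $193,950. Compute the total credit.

$7,913

Small Business Credit: income exceeds $177,900 by $16,050, which is 17 full-or-partial $1,000 increments; reduction = 17 × $24 = $408, leaving $252.
Low-Income Housing Credit: $193,950 is $3,850 into a $12,000 phase-out range, leaving 8,150/12,000 of the credit: $11,280 × 8,150/12,000 = $7,661.
Total: $252 + $7,661 = $7,913.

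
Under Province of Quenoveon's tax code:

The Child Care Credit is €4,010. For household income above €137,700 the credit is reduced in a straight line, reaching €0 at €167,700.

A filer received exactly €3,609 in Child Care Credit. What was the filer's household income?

€140,700

€3,609 is 3,609/4,010 of the full €4,010, so 401/4,010 of the €30,000 range has been used: income = €137,700 + €30,000 × 401/4,010 = €140,700.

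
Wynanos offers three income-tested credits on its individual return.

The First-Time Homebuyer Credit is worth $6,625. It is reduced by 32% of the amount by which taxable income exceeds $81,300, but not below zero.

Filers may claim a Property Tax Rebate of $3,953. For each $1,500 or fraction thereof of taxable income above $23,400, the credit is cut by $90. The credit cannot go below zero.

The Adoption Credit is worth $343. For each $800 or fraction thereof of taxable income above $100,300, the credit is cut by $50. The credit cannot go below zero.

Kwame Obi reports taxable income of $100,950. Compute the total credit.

$630

First-Time Homebuyer Credit: 32% of the $19,650 excess over $81,300 is $6,288; credit = $6,625 − $6,288 = $337.
Property Tax Rebate: income exceeds $23,400 by $77,550 → 52 increments × $90 = $4,680 ≥ base, so the credit is $0.
Adoption Credit: income exceeds $100,300 by $650, which is 1 full-or-partial $800 increment; reduction = 1 × $50 = $50, leaving $293.
Total: $337 + $0 + $293 = $630.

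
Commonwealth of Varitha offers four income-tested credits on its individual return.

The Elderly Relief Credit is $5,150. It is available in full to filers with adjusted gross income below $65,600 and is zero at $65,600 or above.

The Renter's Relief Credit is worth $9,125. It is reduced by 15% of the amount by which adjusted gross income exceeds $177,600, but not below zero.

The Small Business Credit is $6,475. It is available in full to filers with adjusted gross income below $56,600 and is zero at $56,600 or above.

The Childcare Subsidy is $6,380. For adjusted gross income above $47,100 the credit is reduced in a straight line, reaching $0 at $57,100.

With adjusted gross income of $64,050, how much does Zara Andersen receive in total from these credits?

$14,275

Elderly Relief Credit: $64,050 is below the $65,600 cutoff, so the full $5,150 applies.
Renter's Relief Credit: $64,050 is at or below the $177,600 threshold, so the full $9,125 applies.
Small Business Credit: $64,050 meets or exceeds the $56,600 cutoff, so the credit is $0.
Childcare Subsidy: $64,050 is at or above $57,100, so the credit is $0.
Total: $5,150 + $9,125 + $0 + $0 = $14,275.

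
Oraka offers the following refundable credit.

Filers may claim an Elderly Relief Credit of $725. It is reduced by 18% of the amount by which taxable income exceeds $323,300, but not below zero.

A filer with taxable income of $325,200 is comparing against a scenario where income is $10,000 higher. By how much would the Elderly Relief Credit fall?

At $325,200 — 18% of the $1,900 excess over $323,300 is $342; credit = $725 − $342 = $383.
At $335,200 — 18% of the $11,900 excess over $323,300 is $2,142 ≥ base, so the credit is $0.
Lost: $383 − $0 = $383.

$383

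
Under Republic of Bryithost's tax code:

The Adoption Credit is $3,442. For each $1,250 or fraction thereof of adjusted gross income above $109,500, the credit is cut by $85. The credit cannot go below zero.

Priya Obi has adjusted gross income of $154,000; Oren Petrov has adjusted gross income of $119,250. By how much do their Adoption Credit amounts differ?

$2,380

Priya ($154,000): Adoption Credit: income exceeds $109,500 by $44,500, which is 36 full-or-partial $1,250 increments; reduction = 36 × $85 = $3,060, leaving $382.
Oren ($119,250): Adoption Credit: income exceeds $109,500 by $9,750, which is 8 full-or-partial $1,250 increments; reduction = 8 × $85 = $680, leaving $2,762.
Difference: |$382 − $2,762| = $2,380.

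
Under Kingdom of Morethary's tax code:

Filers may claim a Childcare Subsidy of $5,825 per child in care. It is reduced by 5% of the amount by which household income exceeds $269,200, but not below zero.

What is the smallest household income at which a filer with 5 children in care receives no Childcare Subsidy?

$851,700

Full credit = 5 × $5,825 = $29,125.
The credit falls by 5% of each dollar above $269,200, so it reaches zero when the excess is $29,125 / 5% = $582,500: income = $269,200 + $582,500 = $851,700.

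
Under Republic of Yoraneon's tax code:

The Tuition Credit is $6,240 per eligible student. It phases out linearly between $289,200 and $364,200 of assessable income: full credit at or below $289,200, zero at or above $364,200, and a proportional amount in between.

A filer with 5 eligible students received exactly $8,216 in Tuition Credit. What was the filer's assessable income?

Full credit = 5 × $6,240 = $31,200.
$8,216 is 8,216/31,200 of the full $31,200, so 22,984/31,200 of the $75,000 range has been used: income = $289,200 + $75,000 × 22,984/31,200 = $344,450.

$344,450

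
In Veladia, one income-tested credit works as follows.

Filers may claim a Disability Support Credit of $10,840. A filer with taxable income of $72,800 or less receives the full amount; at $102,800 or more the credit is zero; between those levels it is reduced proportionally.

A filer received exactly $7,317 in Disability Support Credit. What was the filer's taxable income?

$7,317 is 7,317/10,840 of the full $10,840, so 3,523/10,840 of the $30,000 range has been used: income = $72,800 + $30,000 × 3,523/10,840 = $82,550.

$82,550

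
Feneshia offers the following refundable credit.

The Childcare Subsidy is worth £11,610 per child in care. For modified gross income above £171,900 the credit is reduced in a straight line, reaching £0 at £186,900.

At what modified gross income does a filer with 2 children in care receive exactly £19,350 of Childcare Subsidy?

£174,400

Full credit = 2 × £11,610 = £23,220.
£19,350 is 19,350/23,220 of the full £23,220, so 3,870/23,220 of the £15,000 range has been used: income = £171,900 + £15,000 × 3,870/23,220 = £174,400.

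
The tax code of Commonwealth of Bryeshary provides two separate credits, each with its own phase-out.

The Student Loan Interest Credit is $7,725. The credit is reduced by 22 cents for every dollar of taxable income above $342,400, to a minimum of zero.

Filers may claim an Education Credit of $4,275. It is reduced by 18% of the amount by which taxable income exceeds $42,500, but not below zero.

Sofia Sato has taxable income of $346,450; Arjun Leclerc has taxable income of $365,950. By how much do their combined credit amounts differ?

Sofia ($346,450): Student Loan Interest Credit: 22% of the $4,050 excess over $342,400 is $891; credit = $7,725 − $891 = $6,834. Education Credit: 18% of the $303,950 excess over $42,500 is $54,711 ≥ base, so the credit is $0. total $6,834 + $0 = $6,834
Arjun ($365,950): Student Loan Interest Credit: 22% of the $23,550 excess over $342,400 is $5,181; credit = $7,725 − $5,181 = $2,544. Education Credit: 18% of the $323,450 excess over $42,500 is $58,221 ≥ base, so the credit is $0. total $2,544 + $0 = $2,544
Difference: |$6,834 − $2,544| = $4,290.

$4,290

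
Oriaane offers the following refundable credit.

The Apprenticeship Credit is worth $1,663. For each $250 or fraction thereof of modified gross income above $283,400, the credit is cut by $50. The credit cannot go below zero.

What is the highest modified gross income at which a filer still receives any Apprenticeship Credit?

After 33 increments the reduction is 33 × $50 = $1,650, leaving $13; one more increment wipes it out. Increment 33 ends at excess 33 × $250 = $8,250, so the highest qualifying income is $283,400 + $8,250 = $291,650.

$291,650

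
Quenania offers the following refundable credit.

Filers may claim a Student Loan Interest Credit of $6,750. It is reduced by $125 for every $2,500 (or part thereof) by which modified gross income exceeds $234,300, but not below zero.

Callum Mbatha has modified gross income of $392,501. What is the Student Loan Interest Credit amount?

Student Loan Interest Credit: income exceeds $234,300 by $158,201 → 64 increments × $125 = $8,000 ≥ base, so the credit is $0.

$0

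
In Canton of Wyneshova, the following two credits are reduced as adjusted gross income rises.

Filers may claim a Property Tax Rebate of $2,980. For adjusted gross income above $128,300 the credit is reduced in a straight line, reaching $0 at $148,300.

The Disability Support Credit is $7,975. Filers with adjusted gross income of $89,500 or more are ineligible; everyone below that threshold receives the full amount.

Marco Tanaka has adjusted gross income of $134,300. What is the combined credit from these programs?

$2,086

Property Tax Rebate: $134,300 is $6,000 into a $20,000 phase-out range, leaving 14,000/20,000 of the credit: $2,980 × 14,000/20,000 = $2,086.
Disability Support Credit: $134,300 meets or exceeds the $89,500 cutoff, so the credit is $0.
Total: $2,086 + $0 = $2,086.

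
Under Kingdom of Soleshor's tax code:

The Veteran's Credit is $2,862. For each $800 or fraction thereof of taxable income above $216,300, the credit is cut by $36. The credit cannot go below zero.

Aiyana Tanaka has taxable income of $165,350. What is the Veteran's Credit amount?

Veteran's Credit: $165,350 is at or below the $216,300 threshold, so the full $2,862 applies.

$2,862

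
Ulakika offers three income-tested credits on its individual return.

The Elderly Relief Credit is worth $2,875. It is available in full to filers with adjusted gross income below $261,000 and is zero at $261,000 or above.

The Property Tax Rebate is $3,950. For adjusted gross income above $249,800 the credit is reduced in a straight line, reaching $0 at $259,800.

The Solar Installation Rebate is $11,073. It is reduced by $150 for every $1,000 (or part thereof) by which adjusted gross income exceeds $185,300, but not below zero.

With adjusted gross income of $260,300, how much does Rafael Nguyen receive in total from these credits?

$2,875

Elderly Relief Credit: $260,300 is below the $261,000 cutoff, so the full $2,875 applies.
Property Tax Rebate: $260,300 is at or above $259,800, so the credit is $0.
Solar Installation Rebate: income exceeds $185,300 by $75,000 → 75 increments × $150 = $11,250 ≥ base, so the credit is $0.
Total: $2,875 + $0 + $0 = $2,875.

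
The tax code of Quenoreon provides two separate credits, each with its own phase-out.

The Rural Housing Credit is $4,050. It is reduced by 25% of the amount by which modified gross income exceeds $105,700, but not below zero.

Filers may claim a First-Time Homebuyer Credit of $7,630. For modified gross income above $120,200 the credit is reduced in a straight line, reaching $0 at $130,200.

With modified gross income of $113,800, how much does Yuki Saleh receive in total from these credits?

$9,655

Rural Housing Credit: 25% of the $8,100 excess over $105,700 is $2,025; credit = $4,050 − $2,025 = $2,025.
First-Time Homebuyer Credit: $113,800 is at or below the $120,200 threshold, so the full $7,630 applies.
Total: $2,025 + $7,630 = $9,655.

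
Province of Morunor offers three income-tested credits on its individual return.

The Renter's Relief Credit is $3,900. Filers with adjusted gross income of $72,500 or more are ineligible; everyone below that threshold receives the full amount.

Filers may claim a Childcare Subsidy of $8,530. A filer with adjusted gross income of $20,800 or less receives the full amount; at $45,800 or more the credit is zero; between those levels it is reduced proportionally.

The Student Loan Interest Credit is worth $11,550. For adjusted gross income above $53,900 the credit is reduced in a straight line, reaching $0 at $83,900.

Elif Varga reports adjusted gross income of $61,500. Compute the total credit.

$12,524

Renter's Relief Credit: $61,500 is below the $72,500 cutoff, so the full $3,900 applies.
Childcare Subsidy: $61,500 is at or above $45,800, so the credit is $0.
Student Loan Interest Credit: $61,500 is $7,600 into a $30,000 phase-out range, leaving 22,400/30,000 of the credit: $11,550 × 22,400/30,000 = $8,624.
Total: $3,900 + $0 + $8,624 = $12,524.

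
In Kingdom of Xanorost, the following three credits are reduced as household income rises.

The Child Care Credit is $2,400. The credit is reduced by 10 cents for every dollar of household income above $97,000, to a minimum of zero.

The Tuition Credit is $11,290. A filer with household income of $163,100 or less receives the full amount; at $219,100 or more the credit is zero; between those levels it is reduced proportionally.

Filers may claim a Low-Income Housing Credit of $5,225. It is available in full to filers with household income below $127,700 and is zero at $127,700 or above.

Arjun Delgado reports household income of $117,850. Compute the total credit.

$16,830

Child Care Credit: 10% of the $20,850 excess over $97,000 is $2,085; credit = $2,400 − $2,085 = $315.
Tuition Credit: $117,850 is at or below the $163,100 threshold, so the full $11,290 applies.
Low-Income Housing Credit: $117,850 is below the $127,700 cutoff, so the full $5,225 applies.
Total: $315 + $11,290 + $5,225 = $16,830.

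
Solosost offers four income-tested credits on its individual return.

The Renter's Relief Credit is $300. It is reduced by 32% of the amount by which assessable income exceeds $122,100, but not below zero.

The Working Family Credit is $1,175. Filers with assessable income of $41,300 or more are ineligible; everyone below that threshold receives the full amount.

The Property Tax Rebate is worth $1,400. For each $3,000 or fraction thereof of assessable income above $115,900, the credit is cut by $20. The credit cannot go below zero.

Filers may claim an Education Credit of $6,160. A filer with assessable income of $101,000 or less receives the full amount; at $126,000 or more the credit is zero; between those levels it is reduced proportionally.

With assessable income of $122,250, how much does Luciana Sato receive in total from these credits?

$2,516

Renter's Relief Credit: 32% of the $150 excess over $122,100 is $48; credit = $300 − $48 = $252.
Working Family Credit: $122,250 meets or exceeds the $41,300 cutoff, so the credit is $0.
Property Tax Rebate: income exceeds $115,900 by $6,350, which is 3 full-or-partial $3,000 increments; reduction = 3 × $20 = $60, leaving $1,340.
Education Credit: $122,250 is $21,250 into a $25,000 phase-out range, leaving 3,750/25,000 of the credit: $6,160 × 3,750/25,000 = $924.
Total: $252 + $0 + $1,340 + $924 = $2,516.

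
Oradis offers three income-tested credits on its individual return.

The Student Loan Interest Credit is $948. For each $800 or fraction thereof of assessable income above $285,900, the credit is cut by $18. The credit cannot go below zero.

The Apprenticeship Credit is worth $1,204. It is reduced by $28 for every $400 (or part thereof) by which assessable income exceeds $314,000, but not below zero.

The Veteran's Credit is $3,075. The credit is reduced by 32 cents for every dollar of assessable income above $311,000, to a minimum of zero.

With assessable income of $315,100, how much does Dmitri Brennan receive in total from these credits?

Student Loan Interest Credit: income exceeds $285,900 by $29,200, which is 37 full-or-partial $800 increments; reduction = 37 × $18 = $666, leaving $282.
Apprenticeship Credit: income exceeds $314,000 by $1,100, which is 3 full-or-partial $400 increments; reduction = 3 × $28 = $84, leaving $1,120.
Veteran's Credit: 32% of the $4,100 excess over $311,000 is $1,312; credit = $3,075 − $1,312 = $1,763.
Total: $282 + $1,120 + $1,763 = $3,165.

$3,165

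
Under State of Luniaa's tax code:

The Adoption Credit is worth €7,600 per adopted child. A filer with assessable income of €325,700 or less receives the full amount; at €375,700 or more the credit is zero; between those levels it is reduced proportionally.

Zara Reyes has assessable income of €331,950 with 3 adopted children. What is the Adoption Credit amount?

Adoption Credit: base = 3 × €7,600 = €22,800. €331,950 is €6,250 into a €50,000 phase-out range, leaving 43,750/50,000 of the credit: €22,800 × 43,750/50,000 = €19,950.

€19,950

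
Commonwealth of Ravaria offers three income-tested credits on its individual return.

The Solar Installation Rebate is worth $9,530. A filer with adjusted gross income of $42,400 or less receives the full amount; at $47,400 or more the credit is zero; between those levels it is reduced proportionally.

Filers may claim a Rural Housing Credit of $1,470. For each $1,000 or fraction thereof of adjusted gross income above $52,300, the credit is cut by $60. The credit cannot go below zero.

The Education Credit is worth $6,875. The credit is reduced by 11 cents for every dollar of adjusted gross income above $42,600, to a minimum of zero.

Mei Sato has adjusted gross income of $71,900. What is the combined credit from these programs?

Solar Installation Rebate: $71,900 is at or above $47,400, so the credit is $0.
Rural Housing Credit: income exceeds $52,300 by $19,600, which is 20 full-or-partial $1,000 increments; reduction = 20 × $60 = $1,200, leaving $270.
Education Credit: 11% of the $29,300 excess over $42,600 is $3,223; credit = $6,875 − $3,223 = $3,652.
Total: $0 + $270 + $3,652 = $3,922.

$3,922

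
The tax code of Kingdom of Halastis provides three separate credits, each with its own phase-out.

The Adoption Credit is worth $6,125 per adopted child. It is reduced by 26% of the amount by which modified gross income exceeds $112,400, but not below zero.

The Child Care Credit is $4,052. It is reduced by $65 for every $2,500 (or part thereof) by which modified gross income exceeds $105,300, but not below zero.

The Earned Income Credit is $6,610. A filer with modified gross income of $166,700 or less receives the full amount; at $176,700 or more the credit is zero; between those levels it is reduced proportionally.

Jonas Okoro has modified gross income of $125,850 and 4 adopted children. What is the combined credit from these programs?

Adoption Credit: base = 4 × $6,125 = $24,500. 26% of the $13,450 excess over $112,400 is $3,497; credit = $24,500 − $3,497 = $21,003.
Child Care Credit: income exceeds $105,300 by $20,550, which is 9 full-or-partial $2,500 increments; reduction = 9 × $65 = $585, leaving $3,467.
Earned Income Credit: $125,850 is at or below the $166,700 threshold, so the full $6,610 applies.
Total: $21,003 + $3,467 + $6,610 = $31,080.

$31,080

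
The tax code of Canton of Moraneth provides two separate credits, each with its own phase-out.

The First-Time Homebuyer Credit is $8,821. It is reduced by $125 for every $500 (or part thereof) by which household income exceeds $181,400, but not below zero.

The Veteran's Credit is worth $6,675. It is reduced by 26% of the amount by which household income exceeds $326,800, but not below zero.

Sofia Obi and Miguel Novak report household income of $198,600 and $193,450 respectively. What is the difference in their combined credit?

Sofia ($198,600): First-Time Homebuyer Credit: income exceeds $181,400 by $17,200, which is 35 full-or-partial $500 increments; reduction = 35 × $125 = $4,375, leaving $4,446. Veteran's Credit: $198,600 is at or below the $326,800 threshold, so the full $6,675 applies. total $4,446 + $6,675 = $11,121
Miguel ($193,450): First-Time Homebuyer Credit: income exceeds $181,400 by $12,050, which is 25 full-or-partial $500 increments; reduction = 25 × $125 = $3,125, leaving $5,696. Veteran's Credit: $193,450 is at or below the $326,800 threshold, so the full $6,675 applies. total $5,696 + $6,675 = $12,371
Difference: |$11,121 − $12,371| = $1,250.

$1,250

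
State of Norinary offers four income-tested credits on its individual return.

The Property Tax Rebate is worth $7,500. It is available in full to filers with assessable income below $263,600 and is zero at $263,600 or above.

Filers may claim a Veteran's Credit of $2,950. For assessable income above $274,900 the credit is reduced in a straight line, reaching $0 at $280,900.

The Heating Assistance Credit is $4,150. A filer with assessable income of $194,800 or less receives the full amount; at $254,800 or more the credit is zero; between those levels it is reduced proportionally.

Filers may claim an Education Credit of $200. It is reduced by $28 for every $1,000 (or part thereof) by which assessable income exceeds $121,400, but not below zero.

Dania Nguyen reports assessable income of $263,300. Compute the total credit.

Property Tax Rebate: $263,300 is below the $263,600 cutoff, so the full $7,500 applies.
Veteran's Credit: $263,300 is at or below the $274,900 threshold, so the full $2,950 applies.
Heating Assistance Credit: $263,300 is at or above $254,800, so the credit is $0.
Education Credit: income exceeds $121,400 by $141,900 → 142 increments × $28 = $3,976 ≥ base, so the credit is $0.
Total: $7,500 + $2,950 + $0 + $0 = $10,450.

$10,450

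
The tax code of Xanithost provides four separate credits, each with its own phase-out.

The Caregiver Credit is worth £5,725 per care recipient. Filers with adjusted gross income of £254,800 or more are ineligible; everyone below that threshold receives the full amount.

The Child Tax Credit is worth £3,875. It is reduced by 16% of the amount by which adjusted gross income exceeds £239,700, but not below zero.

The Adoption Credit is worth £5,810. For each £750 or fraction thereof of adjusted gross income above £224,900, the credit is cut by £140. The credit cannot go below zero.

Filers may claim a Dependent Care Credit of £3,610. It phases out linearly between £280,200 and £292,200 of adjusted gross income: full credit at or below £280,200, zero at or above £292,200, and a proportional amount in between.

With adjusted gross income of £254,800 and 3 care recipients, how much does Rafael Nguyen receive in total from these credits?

£5,279

Caregiver Credit: base = 3 × £5,725 = £17,175. £254,800 meets or exceeds the £254,800 cutoff, so the credit is £0.
Child Tax Credit: 16% of the £15,100 excess over £239,700 is £2,416; credit = £3,875 − £2,416 = £1,459.
Adoption Credit: income exceeds £224,900 by £29,900, which is 40 full-or-partial £750 increments; reduction = 40 × £140 = £5,600, leaving £210.
Dependent Care Credit: £254,800 is at or below the £280,200 threshold, so the full £3,610 applies.
Total: £0 + £1,459 + £210 + £3,610 = £5,279.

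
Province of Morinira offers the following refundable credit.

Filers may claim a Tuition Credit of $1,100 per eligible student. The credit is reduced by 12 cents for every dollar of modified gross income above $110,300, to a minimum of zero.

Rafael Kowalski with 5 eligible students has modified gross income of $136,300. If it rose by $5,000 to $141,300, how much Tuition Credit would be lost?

$600

At $136,300 — base = 5 × $1,100 = $5,500. 12% of the $26,000 excess over $110,300 is $3,120; credit = $5,500 − $3,120 = $2,380.
At $141,300 — base = 5 × $1,100 = $5,500. 12% of the $31,000 excess over $110,300 is $3,720; credit = $5,500 − $3,720 = $1,780.
Lost: $2,380 − $1,780 = $600.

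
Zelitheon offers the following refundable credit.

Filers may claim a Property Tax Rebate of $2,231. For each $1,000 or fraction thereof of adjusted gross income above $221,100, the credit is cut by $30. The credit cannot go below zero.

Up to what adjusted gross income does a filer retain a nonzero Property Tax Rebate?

After 74 increments the reduction is 74 × $30 = $2,220, leaving $11; one more increment wipes it out. Increment 74 ends at excess 74 × $1,000 = $74,000, so the highest qualifying income is $221,100 + $74,000 = $295,100.

$295,100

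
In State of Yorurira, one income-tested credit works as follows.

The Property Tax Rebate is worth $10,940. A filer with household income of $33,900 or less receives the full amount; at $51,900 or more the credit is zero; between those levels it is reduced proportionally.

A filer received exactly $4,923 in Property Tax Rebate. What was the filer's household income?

$43,800

$4,923 is 4,923/10,940 of the full $10,940, so 6,017/10,940 of the $18,000 range has been used: income = $33,900 + $18,000 × 6,017/10,940 = $43,800.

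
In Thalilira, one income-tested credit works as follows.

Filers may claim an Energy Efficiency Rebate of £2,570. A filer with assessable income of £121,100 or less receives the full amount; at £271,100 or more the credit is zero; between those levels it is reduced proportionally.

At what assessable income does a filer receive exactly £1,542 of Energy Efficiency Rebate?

£181,100

£1,542 is 1,542/2,570 of the full £2,570, so 1,028/2,570 of the £150,000 range has been used: income = £121,100 + £150,000 × 1,028/2,570 = £181,100.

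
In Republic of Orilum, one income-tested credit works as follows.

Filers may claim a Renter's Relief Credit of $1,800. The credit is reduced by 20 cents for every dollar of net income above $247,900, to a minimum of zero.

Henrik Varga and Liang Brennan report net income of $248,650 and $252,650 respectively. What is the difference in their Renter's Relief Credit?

$800

Henrik ($248,650): Renter's Relief Credit: 20% of the $750 excess over $247,900 is $150; credit = $1,800 − $150 = $1,650.
Liang ($252,650): Renter's Relief Credit: 20% of the $4,750 excess over $247,900 is $950; credit = $1,800 − $950 = $850.
Difference: |$1,650 − $850| = $800.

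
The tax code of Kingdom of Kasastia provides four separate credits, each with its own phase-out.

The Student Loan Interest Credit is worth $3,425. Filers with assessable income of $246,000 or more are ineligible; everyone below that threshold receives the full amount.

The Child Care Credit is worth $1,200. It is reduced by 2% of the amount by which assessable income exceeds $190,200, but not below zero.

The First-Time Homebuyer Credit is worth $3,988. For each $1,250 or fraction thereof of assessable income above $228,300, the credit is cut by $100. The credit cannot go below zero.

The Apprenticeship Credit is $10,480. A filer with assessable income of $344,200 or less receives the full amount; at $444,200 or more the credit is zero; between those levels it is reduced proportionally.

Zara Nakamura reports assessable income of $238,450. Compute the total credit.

$17,228

Student Loan Interest Credit: $238,450 is below the $246,000 cutoff, so the full $3,425 applies.
Child Care Credit: 2% of the $48,250 excess over $190,200 is $965; credit = $1,200 − $965 = $235.
First-Time Homebuyer Credit: income exceeds $228,300 by $10,150, which is 9 full-or-partial $1,250 increments; reduction = 9 × $100 = $900, leaving $3,088.
Apprenticeship Credit: $238,450 is at or below the $344,200 threshold, so the full $10,480 applies.
Total: $3,425 + $235 + $3,088 + $10,480 = $17,228.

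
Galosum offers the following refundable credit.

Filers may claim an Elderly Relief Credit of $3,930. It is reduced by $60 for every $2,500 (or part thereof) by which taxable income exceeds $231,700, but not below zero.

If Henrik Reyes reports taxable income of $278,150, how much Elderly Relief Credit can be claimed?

Elderly Relief Credit: income exceeds $231,700 by $46,450, which is 19 full-or-partial $2,500 increments; reduction = 19 × $60 = $1,140, leaving $2,790.

$2,790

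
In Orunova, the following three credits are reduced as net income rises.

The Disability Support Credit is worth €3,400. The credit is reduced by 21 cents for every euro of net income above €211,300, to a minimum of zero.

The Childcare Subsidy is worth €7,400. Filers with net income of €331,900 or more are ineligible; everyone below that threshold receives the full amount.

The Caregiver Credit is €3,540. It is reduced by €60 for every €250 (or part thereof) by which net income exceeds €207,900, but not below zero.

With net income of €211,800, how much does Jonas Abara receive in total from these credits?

Disability Support Credit: 21% of the €500 excess over €211,300 is €105; credit = €3,400 − €105 = €3,295.
Childcare Subsidy: €211,800 is below the €331,900 cutoff, so the full €7,400 applies.
Caregiver Credit: income exceeds €207,900 by €3,900, which is 16 full-or-partial €250 increments; reduction = 16 × €60 = €960, leaving €2,580.
Total: €3,295 + €7,400 + €2,580 = €13,275.

€13,275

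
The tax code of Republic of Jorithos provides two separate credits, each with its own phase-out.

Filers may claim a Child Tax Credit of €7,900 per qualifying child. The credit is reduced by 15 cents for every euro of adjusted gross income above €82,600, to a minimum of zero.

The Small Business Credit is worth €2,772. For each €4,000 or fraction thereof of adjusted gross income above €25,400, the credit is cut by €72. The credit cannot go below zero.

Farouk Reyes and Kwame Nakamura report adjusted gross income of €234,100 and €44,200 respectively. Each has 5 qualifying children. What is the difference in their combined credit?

€25,137

Farouk (€234,100): Child Tax Credit: base = 5 × €7,900 = €39,500. 15% of the €151,500 excess over €82,600 is €22,725; credit = €39,500 − €22,725 = €16,775. Small Business Credit: income exceeds €25,400 by €208,700 → 53 increments × €72 = €3,816 ≥ base, so the credit is €0. total €16,775 + €0 = €16,775
Kwame (€44,200): Child Tax Credit: base = 5 × €7,900 = €39,500. €44,200 is at or below the €82,600 threshold, so the full €39,500 applies. Small Business Credit: income exceeds €25,400 by €18,800, which is 5 full-or-partial €4,000 increments; reduction = 5 × €72 = €360, leaving €2,412. total €39,500 + €2,412 = €41,912
Difference: |€16,775 − €41,912| = €25,137.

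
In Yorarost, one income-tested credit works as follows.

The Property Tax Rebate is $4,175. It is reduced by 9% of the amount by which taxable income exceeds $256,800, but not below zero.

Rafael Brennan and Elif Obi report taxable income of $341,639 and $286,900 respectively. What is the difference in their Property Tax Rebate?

$1,466

Rafael ($341,639): Property Tax Rebate: 9% of the $84,839 excess over $256,800 is $7,635.51 ≥ base, so the credit is $0.
Elif ($286,900): Property Tax Rebate: 9% of the $30,100 excess over $256,800 is $2,709; credit = $4,175 − $2,709 = $1,466.
Difference: |$0 − $1,466| = $1,466.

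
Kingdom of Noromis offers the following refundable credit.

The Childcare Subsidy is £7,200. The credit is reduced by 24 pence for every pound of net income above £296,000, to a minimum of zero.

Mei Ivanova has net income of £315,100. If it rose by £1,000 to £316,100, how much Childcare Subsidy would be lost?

£240

At £315,100 — 24% of the £19,100 excess over £296,000 is £4,584; credit = £7,200 − £4,584 = £2,616.
At £316,100 — 24% of the £20,100 excess over £296,000 is £4,824; credit = £7,200 − £4,824 = £2,376.
Lost: £2,616 − £2,376 = £240.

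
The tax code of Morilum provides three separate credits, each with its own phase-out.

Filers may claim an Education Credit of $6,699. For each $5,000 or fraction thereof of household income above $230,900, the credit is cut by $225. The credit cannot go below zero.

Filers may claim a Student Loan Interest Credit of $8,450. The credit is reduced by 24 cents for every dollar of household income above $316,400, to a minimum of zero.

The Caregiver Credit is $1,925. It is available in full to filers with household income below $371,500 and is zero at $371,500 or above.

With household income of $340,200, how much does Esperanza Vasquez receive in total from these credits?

$6,412

Education Credit: income exceeds $230,900 by $109,300, which is 22 full-or-partial $5,000 increments; reduction = 22 × $225 = $4,950, leaving $1,749.
Student Loan Interest Credit: 24% of the $23,800 excess over $316,400 is $5,712; credit = $8,450 − $5,712 = $2,738.
Caregiver Credit: $340,200 is below the $371,500 cutoff, so the full $1,925 applies.
Total: $1,749 + $2,738 + $1,925 = $6,412.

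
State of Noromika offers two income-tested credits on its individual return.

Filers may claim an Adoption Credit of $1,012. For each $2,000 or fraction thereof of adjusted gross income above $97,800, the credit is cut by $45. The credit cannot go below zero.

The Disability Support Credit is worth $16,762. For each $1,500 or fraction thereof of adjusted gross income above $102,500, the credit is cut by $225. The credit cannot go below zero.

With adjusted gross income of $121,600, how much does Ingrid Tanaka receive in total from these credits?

Adoption Credit: income exceeds $97,800 by $23,800, which is 12 full-or-partial $2,000 increments; reduction = 12 × $45 = $540, leaving $472.
Disability Support Credit: income exceeds $102,500 by $19,100, which is 13 full-or-partial $1,500 increments; reduction = 13 × $225 = $2,925, leaving $13,837.
Total: $472 + $13,837 = $14,309.

$14,309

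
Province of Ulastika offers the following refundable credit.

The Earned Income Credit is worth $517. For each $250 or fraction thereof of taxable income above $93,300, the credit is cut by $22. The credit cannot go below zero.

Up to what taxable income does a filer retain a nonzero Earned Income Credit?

After 23 increments the reduction is 23 × $22 = $506, leaving $11; one more increment wipes it out. Increment 23 ends at excess 23 × $250 = $5,750, so the highest qualifying income is $93,300 + $5,750 = $99,050.

$99,050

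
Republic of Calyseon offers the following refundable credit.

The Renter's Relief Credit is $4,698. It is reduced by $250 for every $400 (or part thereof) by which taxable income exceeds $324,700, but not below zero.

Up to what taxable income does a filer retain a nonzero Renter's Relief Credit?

$331,900

After 18 increments the reduction is 18 × $250 = $4,500, leaving $198; one more increment wipes it out. Increment 18 ends at excess 18 × $400 = $7,200, so the highest qualifying income is $324,700 + $7,200 = $331,900.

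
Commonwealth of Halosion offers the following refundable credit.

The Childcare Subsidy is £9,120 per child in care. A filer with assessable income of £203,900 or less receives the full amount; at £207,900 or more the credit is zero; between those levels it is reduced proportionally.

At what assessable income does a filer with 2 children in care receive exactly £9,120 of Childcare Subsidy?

Full credit = 2 × £9,120 = £18,240.
£9,120 is 9,120/18,240 of the full £18,240, so 9,120/18,240 of the £4,000 range has been used: income = £203,900 + £4,000 × 9,120/18,240 = £205,900.

£205,900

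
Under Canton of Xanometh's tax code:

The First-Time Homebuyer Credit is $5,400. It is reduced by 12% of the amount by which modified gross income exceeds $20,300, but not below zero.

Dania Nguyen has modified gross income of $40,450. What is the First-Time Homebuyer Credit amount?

$2,982

First-Time Homebuyer Credit: 12% of the $20,150 excess over $20,300 is $2,418; credit = $5,400 − $2,418 = $2,982.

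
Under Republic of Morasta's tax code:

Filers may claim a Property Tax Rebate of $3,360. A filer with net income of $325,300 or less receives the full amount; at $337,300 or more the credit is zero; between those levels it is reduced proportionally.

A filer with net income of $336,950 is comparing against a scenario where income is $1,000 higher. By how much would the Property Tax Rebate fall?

At $336,950 — $336,950 is $11,650 into a $12,000 phase-out range, leaving 350/12,000 of the credit: $3,360 × 350/12,000 = $98.
At $337,950 — $337,950 is at or above $337,300, so the credit is $0.
Lost: $98 − $0 = $98.

$98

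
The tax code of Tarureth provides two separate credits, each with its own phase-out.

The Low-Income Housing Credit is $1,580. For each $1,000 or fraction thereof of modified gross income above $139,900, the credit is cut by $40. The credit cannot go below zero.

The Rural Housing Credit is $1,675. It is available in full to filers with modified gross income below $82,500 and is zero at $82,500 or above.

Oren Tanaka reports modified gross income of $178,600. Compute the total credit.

$20

Low-Income Housing Credit: income exceeds $139,900 by $38,700, which is 39 full-or-partial $1,000 increments; reduction = 39 × $40 = $1,560, leaving $20.
Rural Housing Credit: $178,600 meets or exceeds the $82,500 cutoff, so the credit is $0.
Total: $20 + $0 = $20.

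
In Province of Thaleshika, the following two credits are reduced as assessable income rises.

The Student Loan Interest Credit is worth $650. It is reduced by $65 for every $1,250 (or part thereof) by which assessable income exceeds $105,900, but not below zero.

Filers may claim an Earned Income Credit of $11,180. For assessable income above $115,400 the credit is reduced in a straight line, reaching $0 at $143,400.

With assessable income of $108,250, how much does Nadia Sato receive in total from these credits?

$11,700

Student Loan Interest Credit: income exceeds $105,900 by $2,350, which is 2 full-or-partial $1,250 increments; reduction = 2 × $65 = $130, leaving $520.
Earned Income Credit: $108,250 is at or below the $115,400 threshold, so the full $11,180 applies.
Total: $520 + $11,180 = $11,700.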